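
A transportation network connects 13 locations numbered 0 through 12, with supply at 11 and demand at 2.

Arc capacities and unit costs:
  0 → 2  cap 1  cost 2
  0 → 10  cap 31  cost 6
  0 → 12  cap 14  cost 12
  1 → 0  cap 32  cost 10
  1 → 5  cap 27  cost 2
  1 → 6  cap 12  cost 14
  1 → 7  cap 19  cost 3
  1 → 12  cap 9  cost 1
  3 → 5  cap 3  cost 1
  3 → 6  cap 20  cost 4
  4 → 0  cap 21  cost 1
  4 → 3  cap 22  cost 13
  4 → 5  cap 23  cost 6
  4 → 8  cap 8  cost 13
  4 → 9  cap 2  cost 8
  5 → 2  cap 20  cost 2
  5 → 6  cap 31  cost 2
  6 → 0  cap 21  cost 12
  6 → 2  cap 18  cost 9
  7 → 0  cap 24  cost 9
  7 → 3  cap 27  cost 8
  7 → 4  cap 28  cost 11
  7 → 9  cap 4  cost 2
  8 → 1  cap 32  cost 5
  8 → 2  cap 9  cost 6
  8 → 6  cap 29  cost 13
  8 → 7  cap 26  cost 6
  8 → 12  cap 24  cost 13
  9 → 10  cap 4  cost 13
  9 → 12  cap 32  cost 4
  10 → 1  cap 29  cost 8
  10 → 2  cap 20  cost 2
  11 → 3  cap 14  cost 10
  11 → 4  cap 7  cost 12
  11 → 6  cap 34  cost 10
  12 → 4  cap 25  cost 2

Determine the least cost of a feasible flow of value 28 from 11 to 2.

shortest-cost path #1: 11→3→5→2 push 3 @ unit cost 13 (adds 39)
shortest-cost path #2: 11→4→0→2 push 1 @ unit cost 15 (adds 15)
shortest-cost path #3: 11→6→2 push 18 @ unit cost 19 (adds 342)
shortest-cost path #4: 11→4→5→2 push 6 @ unit cost 20 (adds 120)
total cost = 516

Minimum cost for 28 units: 516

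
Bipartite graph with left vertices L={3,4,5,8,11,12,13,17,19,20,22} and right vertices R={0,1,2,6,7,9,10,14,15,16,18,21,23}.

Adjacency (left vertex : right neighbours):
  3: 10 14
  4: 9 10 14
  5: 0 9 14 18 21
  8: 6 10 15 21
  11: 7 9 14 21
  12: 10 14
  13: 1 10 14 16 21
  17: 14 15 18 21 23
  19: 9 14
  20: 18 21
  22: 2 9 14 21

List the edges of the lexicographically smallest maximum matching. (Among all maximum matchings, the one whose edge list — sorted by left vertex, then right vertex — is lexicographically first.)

|M| = 10 (so the lex-smallest maximum matching has 10 edges)
process left vertices in ascending order; for each, take the smallest-labelled available neighbour that still permits 10 edges overall, or leave it unmatched if none does
lex-smallest matching: {3-10, 4-9, 5-0, 8-6, 11-7, 12-14, 13-1, 17-15, 20-18, 22-2}

Lex-smallest maximum matching: {(3,10), (4,9), (5,0), (8,6), (11,7), (12,14), (13,1), (17,15), (20,18), (22,2)}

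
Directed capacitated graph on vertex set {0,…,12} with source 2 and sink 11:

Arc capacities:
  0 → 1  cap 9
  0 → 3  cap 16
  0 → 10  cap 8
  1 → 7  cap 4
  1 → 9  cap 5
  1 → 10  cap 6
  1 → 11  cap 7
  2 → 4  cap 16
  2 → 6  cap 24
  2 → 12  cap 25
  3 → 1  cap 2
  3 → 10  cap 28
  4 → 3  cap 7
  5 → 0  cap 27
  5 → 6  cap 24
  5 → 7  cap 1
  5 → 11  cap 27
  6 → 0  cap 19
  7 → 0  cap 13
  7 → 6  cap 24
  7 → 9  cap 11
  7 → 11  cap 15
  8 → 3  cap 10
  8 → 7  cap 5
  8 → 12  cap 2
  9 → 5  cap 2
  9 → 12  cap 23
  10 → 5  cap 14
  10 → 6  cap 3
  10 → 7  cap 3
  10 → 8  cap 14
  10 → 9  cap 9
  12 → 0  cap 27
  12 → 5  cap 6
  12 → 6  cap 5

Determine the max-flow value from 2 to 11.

Maximum flow value: 41

augment #1: 2→12→5→11 bottleneck 6, total now 6
augment #2: 2→4→3→1→11 bottleneck 2, total now 8
augment #3: 2→6→0→1→11 bottleneck 5, total now 13
augment #4: 2→4→3→10→5→11 bottleneck 5, total now 18
augment #5: 2→6→0→1→7→11 bottleneck 4, total now 22
augment #6: 2→6→0→10→5→11 bottleneck 8, total now 30
augment #7: 2→6→0→3→10→5→11 bottleneck 1, total now 31
augment #8: 2→6→0→3→10→7→11 bottleneck 1, total now 32
augment #9: 2→12→0→3→10→7→11 bottleneck 2, total now 34
augment #10: 2→12→0→3→10→8→7→11 bottleneck 5, total now 39
augment #11: 2→12→0→3→10→9→5→11 bottleneck 2, total now 41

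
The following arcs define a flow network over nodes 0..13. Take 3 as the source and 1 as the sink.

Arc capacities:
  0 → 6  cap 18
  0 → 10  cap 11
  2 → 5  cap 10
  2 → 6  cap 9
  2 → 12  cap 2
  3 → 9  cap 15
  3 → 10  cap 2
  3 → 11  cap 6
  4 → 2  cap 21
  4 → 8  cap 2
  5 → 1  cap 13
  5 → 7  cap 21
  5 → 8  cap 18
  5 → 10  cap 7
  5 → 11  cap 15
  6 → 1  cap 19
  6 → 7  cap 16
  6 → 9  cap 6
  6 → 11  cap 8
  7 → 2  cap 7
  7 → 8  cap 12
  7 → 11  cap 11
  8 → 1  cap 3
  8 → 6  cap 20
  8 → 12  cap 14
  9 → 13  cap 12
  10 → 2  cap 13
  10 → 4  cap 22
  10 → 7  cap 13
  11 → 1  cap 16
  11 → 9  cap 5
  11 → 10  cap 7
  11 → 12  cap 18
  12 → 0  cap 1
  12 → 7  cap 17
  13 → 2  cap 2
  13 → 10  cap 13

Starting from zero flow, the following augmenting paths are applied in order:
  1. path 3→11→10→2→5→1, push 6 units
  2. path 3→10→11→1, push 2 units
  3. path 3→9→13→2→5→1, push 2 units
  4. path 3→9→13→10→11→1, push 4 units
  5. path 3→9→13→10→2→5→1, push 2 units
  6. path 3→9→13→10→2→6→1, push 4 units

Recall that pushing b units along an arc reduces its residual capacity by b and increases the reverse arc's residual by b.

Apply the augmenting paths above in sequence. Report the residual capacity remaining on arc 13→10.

Residual capacity of (13,10): 3

after path 1 (3→11→10→2→5→1, push 6): res(13,10)=13
after path 2 (3→10→11→1, push 2): res(13,10)=13
after path 3 (3→9→13→2→5→1, push 2): res(13,10)=13
after path 4 (3→9→13→10→11→1, push 4): res(13,10)=9
after path 5 (3→9→13→10→2→5→1, push 2): res(13,10)=7
after path 6 (3→9→13→10→2→6→1, push 4): res(13,10)=3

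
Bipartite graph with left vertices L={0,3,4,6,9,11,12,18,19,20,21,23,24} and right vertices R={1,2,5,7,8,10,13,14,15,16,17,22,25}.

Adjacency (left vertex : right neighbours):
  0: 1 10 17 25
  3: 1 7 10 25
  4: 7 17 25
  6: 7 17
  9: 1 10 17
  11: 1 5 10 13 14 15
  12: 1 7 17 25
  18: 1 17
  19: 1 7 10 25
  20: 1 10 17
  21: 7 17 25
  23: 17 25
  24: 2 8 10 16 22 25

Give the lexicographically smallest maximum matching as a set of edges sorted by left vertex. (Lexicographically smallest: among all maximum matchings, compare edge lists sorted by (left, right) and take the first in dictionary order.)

|M| = 7 (so the lex-smallest maximum matching has 7 edges)
process left vertices in ascending order; for each, take the smallest-labelled available neighbour that still permits 7 edges overall, or leave it unmatched if none does
lex-smallest matching: {0-1, 3-7, 4-17, 9-10, 11-5, 12-25, 24-2}

Lex-smallest maximum matching: {(0,1), (3,7), (4,17), (9,10), (11,5), (12,25), (24,2)}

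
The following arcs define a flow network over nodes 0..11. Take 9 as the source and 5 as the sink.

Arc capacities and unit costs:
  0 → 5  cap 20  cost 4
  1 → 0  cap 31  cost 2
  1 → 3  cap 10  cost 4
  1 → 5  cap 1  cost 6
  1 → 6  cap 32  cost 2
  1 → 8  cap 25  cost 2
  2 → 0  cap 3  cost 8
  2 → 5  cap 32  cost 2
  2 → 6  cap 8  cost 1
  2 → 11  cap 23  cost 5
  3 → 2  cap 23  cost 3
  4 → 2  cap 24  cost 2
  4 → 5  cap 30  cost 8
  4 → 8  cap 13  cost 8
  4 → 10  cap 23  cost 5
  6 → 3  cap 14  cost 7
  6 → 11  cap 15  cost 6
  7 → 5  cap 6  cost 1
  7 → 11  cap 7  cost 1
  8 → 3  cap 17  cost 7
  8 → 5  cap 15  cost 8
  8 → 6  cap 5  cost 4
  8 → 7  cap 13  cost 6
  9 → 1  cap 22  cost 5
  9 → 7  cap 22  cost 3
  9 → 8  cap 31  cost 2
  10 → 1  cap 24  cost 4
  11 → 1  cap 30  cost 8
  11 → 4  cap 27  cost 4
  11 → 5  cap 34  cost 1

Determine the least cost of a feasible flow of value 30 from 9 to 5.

Minimum cost for 30 units: 231

shortest-cost path #1: 9→7→5 push 6 @ unit cost 4 (adds 24)
shortest-cost path #2: 9→7→11→5 push 7 @ unit cost 5 (adds 35)
shortest-cost path #3: 9→8→5 push 15 @ unit cost 10 (adds 150)
shortest-cost path #4: 9→1→5 push 1 @ unit cost 11 (adds 11)
shortest-cost path #5: 9→1→0→5 push 1 @ unit cost 11 (adds 11)
total cost = 231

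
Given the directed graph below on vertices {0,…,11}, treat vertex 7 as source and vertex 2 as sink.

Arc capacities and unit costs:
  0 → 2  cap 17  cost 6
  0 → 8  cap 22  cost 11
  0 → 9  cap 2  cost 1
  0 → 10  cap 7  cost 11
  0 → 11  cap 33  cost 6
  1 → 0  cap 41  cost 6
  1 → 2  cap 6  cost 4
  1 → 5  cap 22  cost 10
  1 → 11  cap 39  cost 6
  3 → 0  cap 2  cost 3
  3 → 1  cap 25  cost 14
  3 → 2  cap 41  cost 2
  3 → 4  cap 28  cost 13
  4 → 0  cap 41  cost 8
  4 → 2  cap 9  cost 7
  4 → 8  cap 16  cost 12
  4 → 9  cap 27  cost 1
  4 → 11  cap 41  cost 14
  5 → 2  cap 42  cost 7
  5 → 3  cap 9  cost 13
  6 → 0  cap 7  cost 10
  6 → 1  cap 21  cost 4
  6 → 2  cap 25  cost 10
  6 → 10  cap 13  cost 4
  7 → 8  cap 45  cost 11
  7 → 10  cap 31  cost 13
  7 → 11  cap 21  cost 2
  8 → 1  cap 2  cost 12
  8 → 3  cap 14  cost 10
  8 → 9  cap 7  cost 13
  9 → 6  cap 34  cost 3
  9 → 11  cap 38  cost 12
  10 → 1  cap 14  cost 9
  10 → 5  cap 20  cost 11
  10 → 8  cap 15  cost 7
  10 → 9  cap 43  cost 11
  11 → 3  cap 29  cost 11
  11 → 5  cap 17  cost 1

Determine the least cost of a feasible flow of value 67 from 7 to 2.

Minimum cost for 67 units: 1533

shortest-cost path #1: 7→11→5→2 push 17 @ unit cost 10 (adds 170)
shortest-cost path #2: 7→11→3→2 push 4 @ unit cost 15 (adds 60)
shortest-cost path #3: 7→8→3→2 push 14 @ unit cost 23 (adds 322)
shortest-cost path #4: 7→10→1→2 push 6 @ unit cost 26 (adds 156)
shortest-cost path #5: 7→10→5→2 push 20 @ unit cost 31 (adds 620)
shortest-cost path #6: 7→10→1→0→2 push 5 @ unit cost 34 (adds 170)
shortest-cost path #7: 7→8→1→0→2 push 1 @ unit cost 35 (adds 35)
total cost = 1533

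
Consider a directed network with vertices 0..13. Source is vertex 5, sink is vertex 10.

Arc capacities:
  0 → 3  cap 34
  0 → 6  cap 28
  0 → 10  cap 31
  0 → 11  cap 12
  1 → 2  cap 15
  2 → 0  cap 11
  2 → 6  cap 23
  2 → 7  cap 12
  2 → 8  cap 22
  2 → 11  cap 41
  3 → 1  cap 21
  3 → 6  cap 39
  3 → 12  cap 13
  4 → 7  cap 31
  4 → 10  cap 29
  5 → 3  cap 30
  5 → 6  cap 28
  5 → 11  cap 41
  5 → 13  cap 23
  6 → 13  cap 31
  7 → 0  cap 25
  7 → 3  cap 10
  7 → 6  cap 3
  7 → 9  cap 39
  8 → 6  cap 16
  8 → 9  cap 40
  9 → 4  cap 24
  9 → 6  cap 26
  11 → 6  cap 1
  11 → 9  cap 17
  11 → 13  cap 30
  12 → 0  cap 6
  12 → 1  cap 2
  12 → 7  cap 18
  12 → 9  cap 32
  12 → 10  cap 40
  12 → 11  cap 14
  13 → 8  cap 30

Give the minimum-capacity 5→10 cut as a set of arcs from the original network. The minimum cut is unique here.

augment #1: 5→3→12→10 push 13
augment #2: 5→11→9→4→10 push 17
augment #3: 5→3→1→2→0→10 push 11
augment #4: 5→13→8→9→4→10 push 7
augment #5: 5→3→1→2→7→0→10 push 4
max flow = 52; residual-reachable set from 5 gives S-side
cut edges (S→T): {(1,2), (3,12), (9,4)} total cap 52

Min-cut arcs: {(1,2), (3,12), (9,4)} (total capacity 52)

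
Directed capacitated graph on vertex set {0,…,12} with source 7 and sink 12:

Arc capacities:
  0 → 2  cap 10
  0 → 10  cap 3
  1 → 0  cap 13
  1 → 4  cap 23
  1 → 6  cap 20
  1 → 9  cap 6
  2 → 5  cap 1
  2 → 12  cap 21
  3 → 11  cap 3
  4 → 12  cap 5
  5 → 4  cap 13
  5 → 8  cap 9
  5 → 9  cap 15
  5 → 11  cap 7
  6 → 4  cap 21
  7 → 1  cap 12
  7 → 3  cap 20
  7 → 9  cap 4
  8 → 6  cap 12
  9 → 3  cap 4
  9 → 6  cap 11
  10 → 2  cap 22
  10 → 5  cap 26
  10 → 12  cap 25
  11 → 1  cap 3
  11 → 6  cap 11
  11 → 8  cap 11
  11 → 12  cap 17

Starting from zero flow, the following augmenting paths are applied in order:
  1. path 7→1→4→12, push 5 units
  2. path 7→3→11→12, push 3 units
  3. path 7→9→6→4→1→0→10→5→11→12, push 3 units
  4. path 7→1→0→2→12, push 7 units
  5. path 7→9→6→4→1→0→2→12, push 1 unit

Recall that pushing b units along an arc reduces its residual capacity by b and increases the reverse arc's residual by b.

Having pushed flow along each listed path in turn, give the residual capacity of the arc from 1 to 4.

after path 1 (7→1→4→12, push 5): res(1,4)=18
after path 2 (7→3→11→12, push 3): res(1,4)=18
after path 3 (7→9→6→4→1→0→10→5→11→12, push 3): res(1,4)=21
after path 4 (7→1→0→2→12, push 7): res(1,4)=21
after path 5 (7→9→6→4→1→0→2→12, push 1): res(1,4)=22

Residual capacity of (1,4): 22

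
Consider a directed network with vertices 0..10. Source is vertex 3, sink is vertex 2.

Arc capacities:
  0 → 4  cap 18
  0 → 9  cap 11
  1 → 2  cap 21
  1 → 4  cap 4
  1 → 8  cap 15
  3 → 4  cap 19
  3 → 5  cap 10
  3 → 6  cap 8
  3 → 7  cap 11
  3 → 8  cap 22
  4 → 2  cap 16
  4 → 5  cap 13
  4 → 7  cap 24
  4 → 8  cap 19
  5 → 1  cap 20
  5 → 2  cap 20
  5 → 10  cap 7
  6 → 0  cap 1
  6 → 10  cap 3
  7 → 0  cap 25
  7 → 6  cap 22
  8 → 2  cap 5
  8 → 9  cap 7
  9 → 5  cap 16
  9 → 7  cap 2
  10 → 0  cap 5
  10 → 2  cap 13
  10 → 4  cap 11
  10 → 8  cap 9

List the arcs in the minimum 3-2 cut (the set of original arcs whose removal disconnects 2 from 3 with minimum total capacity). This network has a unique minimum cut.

Min-cut arcs: {(3,4), (3,5), (3,7), (6,0), (6,10), (8,2), (8,9)} (total capacity 56)

augment #1: 3→4→2 push 16
augment #2: 3→5→2 push 10
augment #3: 3→8→2 push 5
augment #4: 3→4→5→2 push 3
augment #5: 3→6→10→2 push 3
augment #6: 3→8→9→5→2 push 7
augment #7: 3→6→0→4→5→1→2 push 1
augment #8: 3→7→0→4→5→1→2 push 9
augment #9: 3→7→0→9→5→1→2 push 2
max flow = 56; residual-reachable set from 3 gives S-side
cut edges (S→T): {(3,4), (3,5), (3,7), (6,0), (6,10), (8,2), (8,9)} total cap 56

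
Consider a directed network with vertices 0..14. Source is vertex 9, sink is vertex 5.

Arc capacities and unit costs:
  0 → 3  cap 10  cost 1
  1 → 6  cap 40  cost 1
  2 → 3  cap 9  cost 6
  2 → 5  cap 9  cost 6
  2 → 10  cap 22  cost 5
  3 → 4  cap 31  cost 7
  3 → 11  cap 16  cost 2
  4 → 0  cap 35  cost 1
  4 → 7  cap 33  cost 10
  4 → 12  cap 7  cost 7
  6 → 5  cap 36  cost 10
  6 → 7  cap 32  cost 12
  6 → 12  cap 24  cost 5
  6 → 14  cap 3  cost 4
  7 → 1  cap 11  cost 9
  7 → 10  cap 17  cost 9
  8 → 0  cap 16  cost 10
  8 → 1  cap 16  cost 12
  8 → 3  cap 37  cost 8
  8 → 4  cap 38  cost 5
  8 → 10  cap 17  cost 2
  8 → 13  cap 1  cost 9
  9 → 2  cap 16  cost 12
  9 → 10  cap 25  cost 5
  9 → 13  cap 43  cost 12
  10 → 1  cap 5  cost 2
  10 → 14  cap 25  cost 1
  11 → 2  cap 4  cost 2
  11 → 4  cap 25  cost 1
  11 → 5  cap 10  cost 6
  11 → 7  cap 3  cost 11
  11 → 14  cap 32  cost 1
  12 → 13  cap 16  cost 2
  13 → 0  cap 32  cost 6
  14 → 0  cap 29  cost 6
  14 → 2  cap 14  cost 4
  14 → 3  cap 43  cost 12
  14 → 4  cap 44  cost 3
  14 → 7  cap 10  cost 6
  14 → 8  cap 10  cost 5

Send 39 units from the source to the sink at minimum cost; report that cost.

Minimum cost for 39 units: 967

shortest-cost path #1: 9→10→14→2→5 push 9 @ unit cost 16 (adds 144)
shortest-cost path #2: 9→10→1→6→5 push 5 @ unit cost 18 (adds 90)
shortest-cost path #3: 9→10→14→4→0→3→11→5 push 10 @ unit cost 19 (adds 190)
shortest-cost path #4: 9→10→14→7→1→6→5 push 1 @ unit cost 32 (adds 32)
shortest-cost path #5: 9→2→14→7→1→6→5 push 9 @ unit cost 34 (adds 306)
shortest-cost path #6: 9→2→3→0→4→14→8→1→6→5 push 5 @ unit cost 41 (adds 205)
total cost = 967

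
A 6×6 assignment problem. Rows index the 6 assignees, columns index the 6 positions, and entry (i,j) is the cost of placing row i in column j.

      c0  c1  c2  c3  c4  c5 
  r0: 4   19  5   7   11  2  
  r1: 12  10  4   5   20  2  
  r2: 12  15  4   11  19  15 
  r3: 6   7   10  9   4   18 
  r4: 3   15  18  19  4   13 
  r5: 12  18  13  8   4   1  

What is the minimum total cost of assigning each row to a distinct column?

one of 2 optimal assignments: row0→col0 (cost 4), row1→col3 (cost 5), row2→col2 (cost 4), row3→col1 (cost 7), row4→col4 (cost 4), row5→col5 (cost 1)
total = 4 + 5 + 4 + 7 + 4 + 1 = 25

Minimum assignment cost: 25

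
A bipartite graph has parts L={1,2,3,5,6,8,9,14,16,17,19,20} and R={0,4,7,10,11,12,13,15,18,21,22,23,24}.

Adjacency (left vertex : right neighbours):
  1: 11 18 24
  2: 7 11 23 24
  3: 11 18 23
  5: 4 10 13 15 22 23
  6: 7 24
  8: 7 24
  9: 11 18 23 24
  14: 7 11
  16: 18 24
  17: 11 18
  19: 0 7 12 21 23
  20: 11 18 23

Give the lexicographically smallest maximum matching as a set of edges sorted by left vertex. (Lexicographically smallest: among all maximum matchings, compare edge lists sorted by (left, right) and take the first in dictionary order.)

Lex-smallest maximum matching: {(1,11), (2,7), (3,18), (5,4), (6,24), (9,23), (19,0)}

|M| = 7 (so the lex-smallest maximum matching has 7 edges)
process left vertices in ascending order; for each, take the smallest-labelled available neighbour that still permits 7 edges overall, or leave it unmatched if none does
lex-smallest matching: {1-11, 2-7, 3-18, 5-4, 6-24, 9-23, 19-0}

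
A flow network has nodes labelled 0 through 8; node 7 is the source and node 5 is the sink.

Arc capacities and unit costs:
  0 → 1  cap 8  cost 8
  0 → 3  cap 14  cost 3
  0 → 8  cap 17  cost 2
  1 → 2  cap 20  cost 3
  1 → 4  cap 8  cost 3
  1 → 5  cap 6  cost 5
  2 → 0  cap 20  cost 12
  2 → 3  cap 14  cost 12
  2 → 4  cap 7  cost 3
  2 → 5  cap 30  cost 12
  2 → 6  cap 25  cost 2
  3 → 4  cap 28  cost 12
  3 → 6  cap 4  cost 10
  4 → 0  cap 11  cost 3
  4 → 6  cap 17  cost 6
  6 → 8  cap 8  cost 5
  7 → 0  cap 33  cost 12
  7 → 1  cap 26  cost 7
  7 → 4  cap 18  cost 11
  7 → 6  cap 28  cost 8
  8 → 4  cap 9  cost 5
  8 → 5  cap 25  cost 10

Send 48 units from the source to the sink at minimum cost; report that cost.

Minimum cost for 48 units: 1032

shortest-cost path #1: 7→1→5 push 6 @ unit cost 12 (adds 72)
shortest-cost path #2: 7→1→2→5 push 20 @ unit cost 22 (adds 440)
shortest-cost path #3: 7→6→8→5 push 8 @ unit cost 23 (adds 184)
shortest-cost path #4: 7→0→8→5 push 14 @ unit cost 24 (adds 336)
total cost = 1032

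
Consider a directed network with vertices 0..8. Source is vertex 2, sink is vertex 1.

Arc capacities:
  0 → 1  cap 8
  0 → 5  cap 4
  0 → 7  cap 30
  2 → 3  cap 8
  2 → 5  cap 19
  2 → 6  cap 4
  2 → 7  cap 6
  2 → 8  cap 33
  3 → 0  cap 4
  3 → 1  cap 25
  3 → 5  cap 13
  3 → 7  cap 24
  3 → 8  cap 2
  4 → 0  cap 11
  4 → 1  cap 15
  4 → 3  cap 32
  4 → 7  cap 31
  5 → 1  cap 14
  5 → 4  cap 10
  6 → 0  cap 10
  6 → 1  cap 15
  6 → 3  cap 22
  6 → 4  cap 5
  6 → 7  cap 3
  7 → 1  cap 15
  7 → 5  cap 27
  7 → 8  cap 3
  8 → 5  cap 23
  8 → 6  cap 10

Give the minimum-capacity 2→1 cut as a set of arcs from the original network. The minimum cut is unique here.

Min-cut arcs: {(2,3), (2,6), (2,7), (5,1), (5,4), (8,6)} (total capacity 52)

augment #1: 2→3→1 push 8
augment #2: 2→5→1 push 14
augment #3: 2→6→1 push 4
augment #4: 2→7→1 push 6
augment #5: 2→5→4→1 push 5
augment #6: 2→8→6→1 push 10
augment #7: 2→8→5→4→1 push 5
max flow = 52; residual-reachable set from 2 gives S-side
cut edges (S→T): {(2,3), (2,6), (2,7), (5,1), (5,4), (8,6)} total cap 52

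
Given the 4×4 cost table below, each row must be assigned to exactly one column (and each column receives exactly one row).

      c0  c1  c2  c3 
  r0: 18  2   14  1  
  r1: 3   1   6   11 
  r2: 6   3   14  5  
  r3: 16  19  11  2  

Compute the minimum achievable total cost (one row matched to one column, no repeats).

Minimum assignment cost: 16

optimal assignment: row0→col1 (cost 2), row1→col2 (cost 6), row2→col0 (cost 6), row3→col3 (cost 2)
total = 2 + 6 + 6 + 2 = 16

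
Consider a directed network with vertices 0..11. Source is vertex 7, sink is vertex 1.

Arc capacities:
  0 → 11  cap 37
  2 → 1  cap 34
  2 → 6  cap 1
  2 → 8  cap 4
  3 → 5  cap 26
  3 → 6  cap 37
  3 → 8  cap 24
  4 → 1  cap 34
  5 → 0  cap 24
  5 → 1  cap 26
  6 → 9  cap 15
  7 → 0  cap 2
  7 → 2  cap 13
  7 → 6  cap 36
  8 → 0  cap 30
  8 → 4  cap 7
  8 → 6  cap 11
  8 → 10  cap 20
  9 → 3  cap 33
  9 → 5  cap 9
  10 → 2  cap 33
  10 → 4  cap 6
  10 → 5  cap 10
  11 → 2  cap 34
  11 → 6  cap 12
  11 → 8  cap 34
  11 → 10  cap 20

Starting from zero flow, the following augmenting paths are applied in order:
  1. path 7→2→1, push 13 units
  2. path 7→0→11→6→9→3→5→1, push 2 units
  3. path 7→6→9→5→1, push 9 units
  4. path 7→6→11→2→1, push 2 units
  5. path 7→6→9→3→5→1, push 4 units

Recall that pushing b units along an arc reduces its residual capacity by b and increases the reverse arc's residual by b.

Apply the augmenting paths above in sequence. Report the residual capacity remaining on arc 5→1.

after path 1 (7→2→1, push 13): res(5,1)=26
after path 2 (7→0→11→6→9→3→5→1, push 2): res(5,1)=24
after path 3 (7→6→9→5→1, push 9): res(5,1)=15
after path 4 (7→6→11→2→1, push 2): res(5,1)=15
after path 5 (7→6→9→3→5→1, push 4): res(5,1)=11

Residual capacity of (5,1): 11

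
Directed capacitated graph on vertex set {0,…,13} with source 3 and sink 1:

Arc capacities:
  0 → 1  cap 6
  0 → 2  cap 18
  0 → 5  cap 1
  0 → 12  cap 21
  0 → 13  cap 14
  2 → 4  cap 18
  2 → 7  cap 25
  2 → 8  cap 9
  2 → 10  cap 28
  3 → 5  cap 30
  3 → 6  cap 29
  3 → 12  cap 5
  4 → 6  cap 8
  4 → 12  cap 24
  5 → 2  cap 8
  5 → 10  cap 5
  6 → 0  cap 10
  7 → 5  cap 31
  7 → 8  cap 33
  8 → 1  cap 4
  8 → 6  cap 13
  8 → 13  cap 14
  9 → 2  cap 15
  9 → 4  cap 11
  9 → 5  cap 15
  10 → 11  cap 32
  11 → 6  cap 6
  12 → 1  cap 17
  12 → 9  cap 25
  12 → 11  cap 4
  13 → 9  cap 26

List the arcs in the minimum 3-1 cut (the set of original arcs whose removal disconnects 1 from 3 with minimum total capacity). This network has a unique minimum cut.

Min-cut arcs: {(3,12), (5,2), (6,0)} (total capacity 23)

augment #1: 3→12→1 push 5
augment #2: 3→6→0→1 push 6
augment #3: 3→5→2→8→1 push 4
augment #4: 3→6→0→12→1 push 4
augment #5: 3→5→2→4→12→1 push 4
max flow = 23; residual-reachable set from 3 gives S-side
cut edges (S→T): {(3,12), (5,2), (6,0)} total cap 23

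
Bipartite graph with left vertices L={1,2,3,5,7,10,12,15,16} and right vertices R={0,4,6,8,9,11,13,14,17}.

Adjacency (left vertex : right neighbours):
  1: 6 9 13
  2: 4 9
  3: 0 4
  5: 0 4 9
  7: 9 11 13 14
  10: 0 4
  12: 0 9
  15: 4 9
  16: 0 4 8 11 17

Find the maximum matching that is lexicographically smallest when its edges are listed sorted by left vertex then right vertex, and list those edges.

Lex-smallest maximum matching: {(1,6), (2,4), (3,0), (5,9), (7,11), (16,8)}

|M| = 6 (so the lex-smallest maximum matching has 6 edges)
process left vertices in ascending order; for each, take the smallest-labelled available neighbour that still permits 6 edges overall, or leave it unmatched if none does
lex-smallest matching: {1-6, 2-4, 3-0, 5-9, 7-11, 16-8}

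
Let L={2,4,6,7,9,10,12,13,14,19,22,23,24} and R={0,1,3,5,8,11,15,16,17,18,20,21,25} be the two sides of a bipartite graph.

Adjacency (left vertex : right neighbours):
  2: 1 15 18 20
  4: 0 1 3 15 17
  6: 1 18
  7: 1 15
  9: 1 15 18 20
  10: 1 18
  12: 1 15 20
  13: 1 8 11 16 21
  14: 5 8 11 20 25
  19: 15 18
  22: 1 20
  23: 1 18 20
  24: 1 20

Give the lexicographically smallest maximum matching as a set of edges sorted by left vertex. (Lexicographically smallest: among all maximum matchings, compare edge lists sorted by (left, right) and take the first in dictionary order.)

|M| = 7 (so the lex-smallest maximum matching has 7 edges)
process left vertices in ascending order; for each, take the smallest-labelled available neighbour that still permits 7 edges overall, or leave it unmatched if none does
lex-smallest matching: {2-1, 4-0, 6-18, 7-15, 9-20, 13-8, 14-5}

Lex-smallest maximum matching: {(2,1), (4,0), (6,18), (7,15), (9,20), (13,8), (14,5)}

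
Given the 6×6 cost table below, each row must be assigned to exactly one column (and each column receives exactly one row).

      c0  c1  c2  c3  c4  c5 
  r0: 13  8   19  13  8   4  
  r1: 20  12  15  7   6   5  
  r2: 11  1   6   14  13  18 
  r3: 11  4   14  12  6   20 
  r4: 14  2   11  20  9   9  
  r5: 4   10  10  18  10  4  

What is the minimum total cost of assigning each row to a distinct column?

optimal assignment: row0→col5 (cost 4), row1→col3 (cost 7), row2→col2 (cost 6), row3→col4 (cost 6), row4→col1 (cost 2), row5→col0 (cost 4)
total = 4 + 7 + 6 + 6 + 2 + 4 = 29

Minimum assignment cost: 29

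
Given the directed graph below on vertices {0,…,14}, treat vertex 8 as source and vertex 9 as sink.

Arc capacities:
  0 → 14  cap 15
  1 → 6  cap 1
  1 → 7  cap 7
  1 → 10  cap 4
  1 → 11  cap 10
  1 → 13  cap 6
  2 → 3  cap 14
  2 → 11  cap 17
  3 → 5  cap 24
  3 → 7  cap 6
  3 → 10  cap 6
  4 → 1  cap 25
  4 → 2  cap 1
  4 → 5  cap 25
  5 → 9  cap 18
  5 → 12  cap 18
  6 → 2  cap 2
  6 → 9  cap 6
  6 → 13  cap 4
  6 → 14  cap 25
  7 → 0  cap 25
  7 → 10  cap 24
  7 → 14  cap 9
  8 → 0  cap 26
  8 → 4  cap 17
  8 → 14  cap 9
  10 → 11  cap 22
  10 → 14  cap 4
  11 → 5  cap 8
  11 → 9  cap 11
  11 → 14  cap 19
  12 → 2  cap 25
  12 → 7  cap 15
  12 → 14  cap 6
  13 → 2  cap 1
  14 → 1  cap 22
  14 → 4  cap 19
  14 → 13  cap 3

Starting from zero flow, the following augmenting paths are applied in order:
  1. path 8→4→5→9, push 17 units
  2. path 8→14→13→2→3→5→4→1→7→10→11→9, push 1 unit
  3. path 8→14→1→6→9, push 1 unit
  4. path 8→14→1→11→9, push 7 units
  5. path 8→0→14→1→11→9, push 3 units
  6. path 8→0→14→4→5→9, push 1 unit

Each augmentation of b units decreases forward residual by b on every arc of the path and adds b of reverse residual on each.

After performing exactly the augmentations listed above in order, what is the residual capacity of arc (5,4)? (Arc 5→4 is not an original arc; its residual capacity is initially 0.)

after path 1 (8→4→5→9, push 17): res(5,4)=17
after path 2 (8→14→13→2→3→5→4→1→7→10→11→9, push 1): res(5,4)=16
after path 3 (8→14→1→6→9, push 1): res(5,4)=16
after path 4 (8→14→1→11→9, push 7): res(5,4)=16
after path 5 (8→0→14→1→11→9, push 3): res(5,4)=16
after path 6 (8→0→14→4→5→9, push 1): res(5,4)=17

Residual capacity of (5,4): 17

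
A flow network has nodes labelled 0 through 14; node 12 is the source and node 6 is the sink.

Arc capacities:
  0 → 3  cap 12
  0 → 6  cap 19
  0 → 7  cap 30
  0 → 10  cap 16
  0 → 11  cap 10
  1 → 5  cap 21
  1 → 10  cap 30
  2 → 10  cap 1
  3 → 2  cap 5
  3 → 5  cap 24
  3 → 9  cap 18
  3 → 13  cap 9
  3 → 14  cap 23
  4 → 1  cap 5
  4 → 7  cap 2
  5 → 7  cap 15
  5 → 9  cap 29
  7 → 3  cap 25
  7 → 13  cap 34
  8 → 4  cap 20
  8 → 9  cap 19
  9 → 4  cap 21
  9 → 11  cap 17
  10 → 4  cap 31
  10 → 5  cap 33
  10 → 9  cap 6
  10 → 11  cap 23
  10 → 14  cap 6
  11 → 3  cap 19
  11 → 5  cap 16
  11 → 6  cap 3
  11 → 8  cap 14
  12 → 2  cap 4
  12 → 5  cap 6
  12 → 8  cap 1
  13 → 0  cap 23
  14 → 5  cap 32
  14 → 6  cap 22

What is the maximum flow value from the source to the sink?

Maximum flow value: 8

augment #1: 12→2→10→11→6 bottleneck 1, total now 1
augment #2: 12→5→9→11→6 bottleneck 2, total now 3
augment #3: 12→5→7→3→14→6 bottleneck 4, total now 7
augment #4: 12→8→4→1→10→14→6 bottleneck 1, total now 8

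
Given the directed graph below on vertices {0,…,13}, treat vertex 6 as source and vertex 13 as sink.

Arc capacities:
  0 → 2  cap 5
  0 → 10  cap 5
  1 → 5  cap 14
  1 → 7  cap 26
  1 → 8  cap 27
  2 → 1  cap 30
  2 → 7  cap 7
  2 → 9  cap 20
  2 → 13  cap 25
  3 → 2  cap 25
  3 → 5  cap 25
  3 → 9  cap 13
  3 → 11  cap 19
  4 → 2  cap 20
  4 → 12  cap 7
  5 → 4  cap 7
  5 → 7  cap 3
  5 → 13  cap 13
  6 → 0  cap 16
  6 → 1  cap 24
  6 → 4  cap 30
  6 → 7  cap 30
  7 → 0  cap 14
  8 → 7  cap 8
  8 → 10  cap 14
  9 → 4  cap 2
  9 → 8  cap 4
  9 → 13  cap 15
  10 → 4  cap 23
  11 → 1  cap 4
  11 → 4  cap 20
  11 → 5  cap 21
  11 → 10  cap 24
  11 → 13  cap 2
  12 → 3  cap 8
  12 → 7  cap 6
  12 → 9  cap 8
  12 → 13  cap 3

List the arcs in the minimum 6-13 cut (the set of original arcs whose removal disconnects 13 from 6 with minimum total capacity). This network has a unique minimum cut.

augment #1: 6→0→2→13 push 5
augment #2: 6→1→5→13 push 13
augment #3: 6→4→2→13 push 20
augment #4: 6→4→12→13 push 3
augment #5: 6→4→12→9→13 push 4
max flow = 45; residual-reachable set from 6 gives S-side
cut edges (S→T): {(0,2), (4,2), (4,12), (5,13)} total cap 45

Min-cut arcs: {(0,2), (4,2), (4,12), (5,13)} (total capacity 45)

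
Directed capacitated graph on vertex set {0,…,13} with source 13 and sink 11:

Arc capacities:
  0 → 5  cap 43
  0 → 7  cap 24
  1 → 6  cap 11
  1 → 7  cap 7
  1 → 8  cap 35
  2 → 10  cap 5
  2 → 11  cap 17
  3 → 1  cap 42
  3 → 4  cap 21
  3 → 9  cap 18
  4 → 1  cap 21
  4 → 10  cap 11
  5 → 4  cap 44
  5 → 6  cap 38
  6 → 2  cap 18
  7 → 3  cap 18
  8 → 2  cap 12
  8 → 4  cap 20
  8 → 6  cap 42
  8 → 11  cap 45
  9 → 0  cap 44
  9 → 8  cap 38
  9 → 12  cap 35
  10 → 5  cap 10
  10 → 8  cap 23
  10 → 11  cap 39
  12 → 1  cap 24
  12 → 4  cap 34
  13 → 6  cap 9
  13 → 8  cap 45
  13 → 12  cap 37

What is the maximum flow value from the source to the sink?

augment #1: 13→8→11 bottleneck 45, total now 45
augment #2: 13→6→2→11 bottleneck 9, total now 54
augment #3: 13→12→4→10→11 bottleneck 11, total now 65
augment #4: 13→12→1→6→2→11 bottleneck 8, total now 73
augment #5: 13→12→1→6→2→10→11 bottleneck 1, total now 74
augment #6: 13→12→1→8→2→10→11 bottleneck 4, total now 78

Maximum flow value: 78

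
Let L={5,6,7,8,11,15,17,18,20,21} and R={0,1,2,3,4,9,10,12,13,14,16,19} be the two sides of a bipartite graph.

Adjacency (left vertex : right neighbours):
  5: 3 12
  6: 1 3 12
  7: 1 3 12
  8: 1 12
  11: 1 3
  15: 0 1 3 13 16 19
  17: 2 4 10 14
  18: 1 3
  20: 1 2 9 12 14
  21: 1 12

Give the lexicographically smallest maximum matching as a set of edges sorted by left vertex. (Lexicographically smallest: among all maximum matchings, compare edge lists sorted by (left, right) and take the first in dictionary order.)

|M| = 6 (so the lex-smallest maximum matching has 6 edges)
process left vertices in ascending order; for each, take the smallest-labelled available neighbour that still permits 6 edges overall, or leave it unmatched if none does
lex-smallest matching: {5-3, 6-1, 7-12, 15-0, 17-2, 20-9}

Lex-smallest maximum matching: {(5,3), (6,1), (7,12), (15,0), (17,2), (20,9)}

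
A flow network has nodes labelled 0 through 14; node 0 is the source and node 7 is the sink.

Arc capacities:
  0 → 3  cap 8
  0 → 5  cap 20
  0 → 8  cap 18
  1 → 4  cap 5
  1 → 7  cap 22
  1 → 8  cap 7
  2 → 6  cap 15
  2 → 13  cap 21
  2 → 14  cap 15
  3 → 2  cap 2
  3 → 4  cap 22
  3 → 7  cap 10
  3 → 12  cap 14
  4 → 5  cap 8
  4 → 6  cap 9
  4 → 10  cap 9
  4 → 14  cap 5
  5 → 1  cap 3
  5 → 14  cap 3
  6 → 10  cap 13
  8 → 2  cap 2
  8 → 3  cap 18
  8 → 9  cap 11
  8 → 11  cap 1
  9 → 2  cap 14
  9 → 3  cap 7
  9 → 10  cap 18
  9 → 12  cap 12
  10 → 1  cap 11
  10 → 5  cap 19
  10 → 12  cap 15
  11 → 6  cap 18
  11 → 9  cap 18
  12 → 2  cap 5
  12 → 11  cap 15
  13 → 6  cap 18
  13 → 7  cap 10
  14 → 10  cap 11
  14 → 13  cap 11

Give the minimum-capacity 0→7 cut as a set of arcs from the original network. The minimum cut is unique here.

Min-cut arcs: {(0,3), (0,8), (5,1), (5,14)} (total capacity 32)

augment #1: 0→3→7 push 8
augment #2: 0→5→1→7 push 3
augment #3: 0→8→3→7 push 2
augment #4: 0→5→14→13→7 push 3
augment #5: 0→8→2→13→7 push 2
augment #6: 0→8→3→2→13→7 push 2
augment #7: 0→8→9→2→13→7 push 3
augment #8: 0→8→9→10→1→7 push 8
augment #9: 0→8→3→4→10→1→7 push 1
max flow = 32; residual-reachable set from 0 gives S-side
cut edges (S→T): {(0,3), (0,8), (5,1), (5,14)} total cap 32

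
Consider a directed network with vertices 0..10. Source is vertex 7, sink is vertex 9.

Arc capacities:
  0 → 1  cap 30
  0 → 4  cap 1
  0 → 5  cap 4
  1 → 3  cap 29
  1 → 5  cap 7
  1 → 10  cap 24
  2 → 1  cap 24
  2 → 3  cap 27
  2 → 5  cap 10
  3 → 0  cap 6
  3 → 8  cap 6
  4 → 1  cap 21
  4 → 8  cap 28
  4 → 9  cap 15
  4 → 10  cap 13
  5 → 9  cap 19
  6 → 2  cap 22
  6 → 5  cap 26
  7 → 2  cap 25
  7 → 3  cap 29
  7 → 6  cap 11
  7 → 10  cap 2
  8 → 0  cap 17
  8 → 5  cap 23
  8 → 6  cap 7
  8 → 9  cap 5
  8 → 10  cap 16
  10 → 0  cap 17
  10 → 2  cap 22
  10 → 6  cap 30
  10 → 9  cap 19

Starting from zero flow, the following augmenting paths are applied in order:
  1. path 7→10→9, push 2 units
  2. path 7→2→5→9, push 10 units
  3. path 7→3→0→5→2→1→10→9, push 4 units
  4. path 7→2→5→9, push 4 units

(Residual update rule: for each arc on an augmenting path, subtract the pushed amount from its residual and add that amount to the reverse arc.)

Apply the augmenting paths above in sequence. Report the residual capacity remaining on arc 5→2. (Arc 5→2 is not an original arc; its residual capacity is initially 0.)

Residual capacity of (5,2): 10

after path 1 (7→10→9, push 2): res(5,2)=0
after path 2 (7→2→5→9, push 10): res(5,2)=10
after path 3 (7→3→0→5→2→1→10→9, push 4): res(5,2)=6
after path 4 (7→2→5→9, push 4): res(5,2)=10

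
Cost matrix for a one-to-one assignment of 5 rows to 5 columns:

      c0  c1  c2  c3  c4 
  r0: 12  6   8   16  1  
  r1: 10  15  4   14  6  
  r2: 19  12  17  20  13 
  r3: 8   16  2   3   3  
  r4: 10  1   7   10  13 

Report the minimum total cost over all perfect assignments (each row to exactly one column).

Minimum assignment cost: 28

optimal assignment: row0→col4 (cost 1), row1→col2 (cost 4), row2→col0 (cost 19), row3→col3 (cost 3), row4→col1 (cost 1)
total = 1 + 4 + 19 + 3 + 1 = 28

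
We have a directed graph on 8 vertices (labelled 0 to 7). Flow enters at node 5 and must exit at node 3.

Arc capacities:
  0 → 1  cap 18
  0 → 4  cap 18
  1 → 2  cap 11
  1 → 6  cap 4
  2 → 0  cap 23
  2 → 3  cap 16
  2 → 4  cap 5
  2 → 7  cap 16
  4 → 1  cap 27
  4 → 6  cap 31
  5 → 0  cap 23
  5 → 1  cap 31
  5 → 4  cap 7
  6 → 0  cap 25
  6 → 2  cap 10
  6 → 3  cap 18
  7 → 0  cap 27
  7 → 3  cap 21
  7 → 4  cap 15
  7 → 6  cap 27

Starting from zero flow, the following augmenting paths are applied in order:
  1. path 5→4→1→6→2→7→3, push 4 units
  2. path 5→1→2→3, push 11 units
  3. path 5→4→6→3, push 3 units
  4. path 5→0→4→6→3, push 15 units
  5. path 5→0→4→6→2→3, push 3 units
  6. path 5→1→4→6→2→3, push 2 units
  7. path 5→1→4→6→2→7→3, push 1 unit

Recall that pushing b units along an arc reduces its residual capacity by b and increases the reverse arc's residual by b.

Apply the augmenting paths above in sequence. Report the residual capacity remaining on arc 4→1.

Residual capacity of (4,1): 26

after path 1 (5→4→1→6→2→7→3, push 4): res(4,1)=23
after path 2 (5→1→2→3, push 11): res(4,1)=23
after path 3 (5→4→6→3, push 3): res(4,1)=23
after path 4 (5→0→4→6→3, push 15): res(4,1)=23
after path 5 (5→0→4→6→2→3, push 3): res(4,1)=23
after path 6 (5→1→4→6→2→3, push 2): res(4,1)=25
after path 7 (5→1→4→6→2→7→3, push 1): res(4,1)=26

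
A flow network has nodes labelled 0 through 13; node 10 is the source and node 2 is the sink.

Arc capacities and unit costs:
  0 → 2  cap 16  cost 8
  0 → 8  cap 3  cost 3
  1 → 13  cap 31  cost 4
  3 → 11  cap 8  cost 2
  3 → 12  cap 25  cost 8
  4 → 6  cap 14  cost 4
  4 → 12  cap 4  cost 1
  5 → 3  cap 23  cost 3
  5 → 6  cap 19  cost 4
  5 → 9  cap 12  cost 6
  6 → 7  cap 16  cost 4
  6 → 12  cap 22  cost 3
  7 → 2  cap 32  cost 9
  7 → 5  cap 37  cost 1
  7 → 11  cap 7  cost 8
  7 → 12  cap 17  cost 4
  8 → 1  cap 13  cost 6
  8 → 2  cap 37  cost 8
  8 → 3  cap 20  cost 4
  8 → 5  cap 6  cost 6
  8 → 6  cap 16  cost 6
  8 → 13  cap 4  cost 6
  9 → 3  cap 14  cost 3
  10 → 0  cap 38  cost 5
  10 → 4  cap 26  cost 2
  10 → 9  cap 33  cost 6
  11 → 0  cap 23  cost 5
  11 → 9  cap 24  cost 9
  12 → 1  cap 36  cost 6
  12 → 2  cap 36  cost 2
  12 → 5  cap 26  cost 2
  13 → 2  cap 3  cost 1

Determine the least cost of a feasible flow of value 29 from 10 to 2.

Minimum cost for 29 units: 317

shortest-cost path #1: 10→4→12→2 push 4 @ unit cost 5 (adds 20)
shortest-cost path #2: 10→4→6→12→2 push 14 @ unit cost 11 (adds 154)
shortest-cost path #3: 10→0→2 push 11 @ unit cost 13 (adds 143)
total cost = 317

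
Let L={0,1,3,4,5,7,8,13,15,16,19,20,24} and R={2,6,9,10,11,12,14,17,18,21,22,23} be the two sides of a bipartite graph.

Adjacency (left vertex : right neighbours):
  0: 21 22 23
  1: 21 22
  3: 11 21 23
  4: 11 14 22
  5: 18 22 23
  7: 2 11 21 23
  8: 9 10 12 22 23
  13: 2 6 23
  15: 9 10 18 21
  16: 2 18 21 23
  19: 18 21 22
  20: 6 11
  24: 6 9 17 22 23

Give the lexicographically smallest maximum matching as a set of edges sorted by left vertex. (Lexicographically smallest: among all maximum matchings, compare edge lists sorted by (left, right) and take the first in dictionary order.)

Lex-smallest maximum matching: {(0,21), (1,22), (3,11), (4,14), (5,18), (7,2), (8,9), (13,6), (15,10), (16,23), (24,17)}

|M| = 11 (so the lex-smallest maximum matching has 11 edges)
process left vertices in ascending order; for each, take the smallest-labelled available neighbour that still permits 11 edges overall, or leave it unmatched if none does
lex-smallest matching: {0-21, 1-22, 3-11, 4-14, 5-18, 7-2, 8-9, 13-6, 15-10, 16-23, 24-17}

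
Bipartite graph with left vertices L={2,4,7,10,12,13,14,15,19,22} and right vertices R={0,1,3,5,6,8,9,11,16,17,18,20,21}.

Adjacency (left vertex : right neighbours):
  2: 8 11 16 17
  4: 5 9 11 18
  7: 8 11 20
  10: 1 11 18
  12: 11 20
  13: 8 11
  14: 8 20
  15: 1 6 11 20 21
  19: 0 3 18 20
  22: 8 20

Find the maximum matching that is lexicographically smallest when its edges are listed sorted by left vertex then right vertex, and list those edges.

|M| = 8 (so the lex-smallest maximum matching has 8 edges)
process left vertices in ascending order; for each, take the smallest-labelled available neighbour that still permits 8 edges overall, or leave it unmatched if none does
lex-smallest matching: {2-16, 4-5, 7-8, 10-1, 12-11, 14-20, 15-6, 19-0}

Lex-smallest maximum matching: {(2,16), (4,5), (7,8), (10,1), (12,11), (14,20), (15,6), (19,0)}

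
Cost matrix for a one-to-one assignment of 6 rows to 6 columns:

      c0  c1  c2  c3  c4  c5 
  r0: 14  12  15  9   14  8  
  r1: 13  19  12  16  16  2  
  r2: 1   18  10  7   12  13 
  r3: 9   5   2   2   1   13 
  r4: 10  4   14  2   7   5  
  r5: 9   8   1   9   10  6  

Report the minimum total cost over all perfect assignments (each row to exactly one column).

Minimum assignment cost: 18

optimal assignment: row0→col3 (cost 9), row1→col5 (cost 2), row2→col0 (cost 1), row3→col4 (cost 1), row4→col1 (cost 4), row5→col2 (cost 1)
total = 9 + 2 + 1 + 1 + 4 + 1 = 18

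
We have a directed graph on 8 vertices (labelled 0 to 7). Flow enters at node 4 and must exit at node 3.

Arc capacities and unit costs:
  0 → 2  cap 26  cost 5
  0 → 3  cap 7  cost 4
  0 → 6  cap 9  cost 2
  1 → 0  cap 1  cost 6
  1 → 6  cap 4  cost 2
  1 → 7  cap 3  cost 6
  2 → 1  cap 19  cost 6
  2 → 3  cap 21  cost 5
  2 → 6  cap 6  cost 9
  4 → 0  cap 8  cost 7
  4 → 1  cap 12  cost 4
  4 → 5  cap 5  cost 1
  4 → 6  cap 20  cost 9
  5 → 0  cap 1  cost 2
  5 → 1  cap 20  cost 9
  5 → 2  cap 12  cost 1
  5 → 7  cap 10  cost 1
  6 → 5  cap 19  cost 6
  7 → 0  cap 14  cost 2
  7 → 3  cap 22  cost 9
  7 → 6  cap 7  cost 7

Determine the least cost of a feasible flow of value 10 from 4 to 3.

shortest-cost path #1: 4→5→0→3 push 1 @ unit cost 7 (adds 7)
shortest-cost path #2: 4→5→2→3 push 4 @ unit cost 7 (adds 28)
shortest-cost path #3: 4→0→3 push 5 @ unit cost 11 (adds 55)
total cost = 90

Minimum cost for 10 units: 90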